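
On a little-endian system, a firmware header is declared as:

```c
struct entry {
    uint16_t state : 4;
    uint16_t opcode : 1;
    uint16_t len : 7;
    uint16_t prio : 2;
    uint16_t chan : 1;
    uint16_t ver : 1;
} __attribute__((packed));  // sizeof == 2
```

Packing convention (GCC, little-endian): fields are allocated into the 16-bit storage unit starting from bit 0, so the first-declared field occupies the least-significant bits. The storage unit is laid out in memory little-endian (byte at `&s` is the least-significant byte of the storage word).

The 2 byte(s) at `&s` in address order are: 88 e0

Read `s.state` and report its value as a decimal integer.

8

[0]=0x88 [1]=0xe0 (little-endian) → word 0xe088
state:4 @ bit 0 → (0xe088>>0)&0xf = 0x8  ←
opcode:1 @ bit 4 → (0xe088>>4)&0x1 = 0x0
len:7 @ bit 5 → (0xe088>>5)&0x7f = 0x4
prio:2 @ bit 12 → (0xe088>>12)&0x3 = 0x2
chan:1 @ bit 14 → (0xe088>>14)&0x1 = 0x1
ver:1 @ bit 15 → (0xe088>>15)&0x1 = 0x1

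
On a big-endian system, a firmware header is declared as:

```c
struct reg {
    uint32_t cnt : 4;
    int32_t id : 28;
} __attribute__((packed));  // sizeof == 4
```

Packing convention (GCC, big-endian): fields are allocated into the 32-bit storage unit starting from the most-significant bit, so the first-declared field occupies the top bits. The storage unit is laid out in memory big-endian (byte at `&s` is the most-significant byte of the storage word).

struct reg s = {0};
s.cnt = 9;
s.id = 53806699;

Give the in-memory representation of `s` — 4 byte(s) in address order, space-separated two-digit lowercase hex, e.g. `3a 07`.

93 35 06 6b

cnt:4 = 9 → 0x9 << 28 → word 0x90000000
id:28 = 53806699 → 0x335066b << 0 → word 0x9335066b
word = 0x9335066b → big-endian bytes:
  [0]=0x93  [1]=0x35  [2]=0x06  [3]=0x6b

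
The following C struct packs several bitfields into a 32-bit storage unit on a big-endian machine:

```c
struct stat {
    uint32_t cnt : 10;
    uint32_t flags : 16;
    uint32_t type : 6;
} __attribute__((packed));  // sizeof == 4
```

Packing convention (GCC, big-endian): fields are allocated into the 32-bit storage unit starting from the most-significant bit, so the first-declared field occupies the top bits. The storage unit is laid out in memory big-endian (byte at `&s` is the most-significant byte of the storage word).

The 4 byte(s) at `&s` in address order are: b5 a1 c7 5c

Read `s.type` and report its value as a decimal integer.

[0]=0xb5 [1]=0xa1 [2]=0xc7 [3]=0x5c (big-endian) → word 0xb5a1c75c
cnt [22+:10] = (word>>22) & 0x3ff = 726
flags [6+:16] = (word>>6) & 0xffff = 34589
type [0+:6] = (word>>0) & 0x3f = 28  ←

28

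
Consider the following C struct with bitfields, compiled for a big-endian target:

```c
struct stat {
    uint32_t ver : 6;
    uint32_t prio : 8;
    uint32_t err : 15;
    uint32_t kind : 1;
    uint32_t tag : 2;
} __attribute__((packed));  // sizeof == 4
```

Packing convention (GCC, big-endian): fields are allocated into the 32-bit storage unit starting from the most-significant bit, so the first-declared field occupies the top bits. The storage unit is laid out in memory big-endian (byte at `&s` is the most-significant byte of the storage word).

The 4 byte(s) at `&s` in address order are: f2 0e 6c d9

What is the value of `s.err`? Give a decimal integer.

[0]=0xf2 [1]=0x0e [2]=0x6c [3]=0xd9 (big-endian) → word 0xf20e6cd9
ver:6 @ bit 26 → (0xf20e6cd9>>26)&0x3f = 0x3c
prio:8 @ bit 18 → (0xf20e6cd9>>18)&0xff = 0x83
err:15 @ bit 3 → (0xf20e6cd9>>3)&0x7fff = 0x4d9b  ←
kind:1 @ bit 2 → (0xf20e6cd9>>2)&0x1 = 0x0
tag:2 @ bit 0 → (0xf20e6cd9>>0)&0x3 = 0x1

19867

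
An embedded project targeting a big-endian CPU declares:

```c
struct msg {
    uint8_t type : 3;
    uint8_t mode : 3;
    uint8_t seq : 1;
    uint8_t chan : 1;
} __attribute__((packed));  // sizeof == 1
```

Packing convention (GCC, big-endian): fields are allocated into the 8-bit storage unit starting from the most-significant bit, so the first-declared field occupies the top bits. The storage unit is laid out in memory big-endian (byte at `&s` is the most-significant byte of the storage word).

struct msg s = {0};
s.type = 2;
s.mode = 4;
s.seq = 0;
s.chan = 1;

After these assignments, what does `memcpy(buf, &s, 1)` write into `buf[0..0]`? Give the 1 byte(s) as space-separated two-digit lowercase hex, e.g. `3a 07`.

51

[5+:3] type=2 & 0x7 = 0x2; word=0x40
[2+:3] mode=4 & 0x7 = 0x4; word=0x50
[1+:1] seq=0 & 0x1 = 0x0; word=0x50
[0+:1] chan=1 & 0x1 = 0x1; word=0x51
word = 0x51 → big-endian bytes:
  [0]=0x51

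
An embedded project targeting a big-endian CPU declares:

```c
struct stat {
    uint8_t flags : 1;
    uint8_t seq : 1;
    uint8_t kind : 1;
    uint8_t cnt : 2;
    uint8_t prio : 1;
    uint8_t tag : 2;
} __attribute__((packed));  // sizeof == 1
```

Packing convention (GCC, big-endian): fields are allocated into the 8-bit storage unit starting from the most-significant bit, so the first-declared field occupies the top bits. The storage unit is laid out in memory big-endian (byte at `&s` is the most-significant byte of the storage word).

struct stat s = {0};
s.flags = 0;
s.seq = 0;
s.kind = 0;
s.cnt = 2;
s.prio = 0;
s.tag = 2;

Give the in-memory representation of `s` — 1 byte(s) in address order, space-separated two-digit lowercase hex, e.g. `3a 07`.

12

[7+:1] flags=0 & 0x1 = 0x0; word=0x00
[6+:1] seq=0 & 0x1 = 0x0; word=0x00
[5+:1] kind=0 & 0x1 = 0x0; word=0x00
[3+:2] cnt=2 & 0x3 = 0x2; word=0x10
[2+:1] prio=0 & 0x1 = 0x0; word=0x10
[0+:2] tag=2 & 0x3 = 0x2; word=0x12
word = 0x12 → big-endian bytes:
  [0]=0x12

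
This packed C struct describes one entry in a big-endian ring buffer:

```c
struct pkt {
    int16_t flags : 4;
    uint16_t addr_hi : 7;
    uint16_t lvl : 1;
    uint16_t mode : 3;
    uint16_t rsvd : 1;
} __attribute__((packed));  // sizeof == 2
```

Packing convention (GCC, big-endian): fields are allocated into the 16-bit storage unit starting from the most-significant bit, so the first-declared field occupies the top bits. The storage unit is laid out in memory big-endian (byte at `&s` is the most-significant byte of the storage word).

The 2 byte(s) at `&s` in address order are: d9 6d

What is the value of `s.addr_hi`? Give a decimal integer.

75

[0]=0xd9 [1]=0x6d (big-endian) → word 0xd96d
flags [12+:4] = (word>>12) & 0xf = 13
addr_hi [5+:7] = (word>>5) & 0x7f = 75  ←
lvl [4+:1] = (word>>4) & 0x1 = 0
mode [1+:3] = (word>>1) & 0x7 = 6
rsvd [0+:1] = (word>>0) & 0x1 = 1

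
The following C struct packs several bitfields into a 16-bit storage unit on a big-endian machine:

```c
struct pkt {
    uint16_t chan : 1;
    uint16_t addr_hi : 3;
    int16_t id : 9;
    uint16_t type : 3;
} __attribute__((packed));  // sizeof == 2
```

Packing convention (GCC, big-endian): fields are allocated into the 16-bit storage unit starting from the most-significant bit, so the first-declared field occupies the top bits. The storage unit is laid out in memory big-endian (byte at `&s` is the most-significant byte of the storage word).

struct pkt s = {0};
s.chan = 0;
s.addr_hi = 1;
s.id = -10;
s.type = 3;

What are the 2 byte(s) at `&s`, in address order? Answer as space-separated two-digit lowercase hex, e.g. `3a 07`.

1f b3

chan:1 = 0 → 0x0 << 15 → word 0x0000
addr_hi:3 = 1 → 0x1 << 12 → word 0x1000
id:9 = -10 → 0x1f6 << 3 → word 0x1fb0
type:3 = 3 → 0x3 << 0 → word 0x1fb3
word = 0x1fb3 → big-endian bytes:
  [0]=0x1f  [1]=0xb3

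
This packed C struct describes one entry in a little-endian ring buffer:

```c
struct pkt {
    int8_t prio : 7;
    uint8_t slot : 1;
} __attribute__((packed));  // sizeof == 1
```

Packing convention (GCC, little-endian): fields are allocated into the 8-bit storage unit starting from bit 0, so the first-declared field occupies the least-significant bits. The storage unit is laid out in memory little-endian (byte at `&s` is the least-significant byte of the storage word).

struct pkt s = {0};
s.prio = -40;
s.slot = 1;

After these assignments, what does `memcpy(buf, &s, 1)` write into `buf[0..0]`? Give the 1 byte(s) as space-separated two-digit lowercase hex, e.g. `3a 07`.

d8

prio:7 = -40 → 0x58 << 0 → word 0x58
slot:1 = 1 → 0x1 << 7 → word 0xd8
word = 0xd8 → little-endian bytes:
  [0]=0xd8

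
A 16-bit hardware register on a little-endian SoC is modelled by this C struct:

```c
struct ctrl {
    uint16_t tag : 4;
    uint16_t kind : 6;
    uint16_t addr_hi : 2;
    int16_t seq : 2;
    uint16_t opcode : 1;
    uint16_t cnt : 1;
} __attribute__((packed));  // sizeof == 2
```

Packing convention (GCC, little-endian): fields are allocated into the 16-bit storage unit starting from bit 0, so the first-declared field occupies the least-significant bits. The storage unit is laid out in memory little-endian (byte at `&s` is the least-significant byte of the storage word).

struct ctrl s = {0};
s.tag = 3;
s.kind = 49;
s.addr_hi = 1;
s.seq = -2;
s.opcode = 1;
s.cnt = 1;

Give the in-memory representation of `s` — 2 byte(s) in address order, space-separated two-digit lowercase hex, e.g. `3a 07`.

13 e7

tag (4b) val=3 bits=0x3 at bit 0: 0x0003
kind (6b) val=49 bits=0x31 at bit 4: 0x0313
addr_hi (2b) val=1 bits=0x1 at bit 10: 0x0713
seq (2b) val=-2 bits=0x2 at bit 12: 0x2713
opcode (1b) val=1 bits=0x1 at bit 14: 0x6713
cnt (1b) val=1 bits=0x1 at bit 15: 0xe713
word = 0xe713 → little-endian bytes:
  [0]=0x13  [1]=0xe7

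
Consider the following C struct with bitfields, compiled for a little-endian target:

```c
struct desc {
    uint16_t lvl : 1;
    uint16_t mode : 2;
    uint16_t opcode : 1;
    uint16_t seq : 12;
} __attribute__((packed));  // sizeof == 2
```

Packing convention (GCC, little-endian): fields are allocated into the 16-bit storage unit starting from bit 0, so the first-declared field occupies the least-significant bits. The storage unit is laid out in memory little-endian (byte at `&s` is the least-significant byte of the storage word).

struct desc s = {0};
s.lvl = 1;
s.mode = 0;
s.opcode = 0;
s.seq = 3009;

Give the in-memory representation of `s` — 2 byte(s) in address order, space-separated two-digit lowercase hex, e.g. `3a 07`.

11 bc

[0+:1] lvl=1 & 0x1 = 0x1; word=0x0001
[1+:2] mode=0 & 0x3 = 0x0; word=0x0001
[3+:1] opcode=0 & 0x1 = 0x0; word=0x0001
[4+:12] seq=3009 & 0xfff = 0xbc1; word=0xbc11
word = 0xbc11 → little-endian bytes:
  [0]=0x11  [1]=0xbc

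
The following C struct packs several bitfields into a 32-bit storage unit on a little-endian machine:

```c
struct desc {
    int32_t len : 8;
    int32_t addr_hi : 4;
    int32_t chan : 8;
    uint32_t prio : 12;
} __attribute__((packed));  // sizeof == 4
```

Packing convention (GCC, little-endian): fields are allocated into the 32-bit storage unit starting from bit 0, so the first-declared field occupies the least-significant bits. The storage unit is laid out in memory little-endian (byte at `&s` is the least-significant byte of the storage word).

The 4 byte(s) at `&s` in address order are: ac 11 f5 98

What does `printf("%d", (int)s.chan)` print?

[0]=0xac [1]=0x11 [2]=0xf5 [3]=0x98 (little-endian) → word 0x98f511ac
len:8 @ bit 0 → (0x98f511ac>>0)&0xff = 0xac
addr_hi:4 @ bit 8 → (0x98f511ac>>8)&0xf = 0x1
chan:8 @ bit 12 → (0x98f511ac>>12)&0xff = 0x51  ←
prio:12 @ bit 20 → (0x98f511ac>>20)&0xfff = 0x98f
chan signed 8b, MSB=0: value = 81

81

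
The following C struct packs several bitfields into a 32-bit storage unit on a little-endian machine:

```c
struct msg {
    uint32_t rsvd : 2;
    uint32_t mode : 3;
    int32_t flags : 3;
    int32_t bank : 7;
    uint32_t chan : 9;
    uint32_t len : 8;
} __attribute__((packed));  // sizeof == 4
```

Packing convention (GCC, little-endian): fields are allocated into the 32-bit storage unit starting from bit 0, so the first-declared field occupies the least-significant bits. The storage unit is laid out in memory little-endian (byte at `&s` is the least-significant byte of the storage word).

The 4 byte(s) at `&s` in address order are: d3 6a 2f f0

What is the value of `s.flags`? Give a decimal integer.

[0]=0xd3 [1]=0x6a [2]=0x2f [3]=0xf0 (little-endian) → word 0xf02f6ad3
rsvd:2 @ bit 0 → (0xf02f6ad3>>0)&0x3 = 0x3
mode:3 @ bit 2 → (0xf02f6ad3>>2)&0x7 = 0x4
flags:3 @ bit 5 → (0xf02f6ad3>>5)&0x7 = 0x6  ←
bank:7 @ bit 8 → (0xf02f6ad3>>8)&0x7f = 0x6a
chan:9 @ bit 15 → (0xf02f6ad3>>15)&0x1ff = 0x5e
len:8 @ bit 24 → (0xf02f6ad3>>24)&0xff = 0xf0
flags signed 3b, MSB=1: 6 - 8 = -2

-2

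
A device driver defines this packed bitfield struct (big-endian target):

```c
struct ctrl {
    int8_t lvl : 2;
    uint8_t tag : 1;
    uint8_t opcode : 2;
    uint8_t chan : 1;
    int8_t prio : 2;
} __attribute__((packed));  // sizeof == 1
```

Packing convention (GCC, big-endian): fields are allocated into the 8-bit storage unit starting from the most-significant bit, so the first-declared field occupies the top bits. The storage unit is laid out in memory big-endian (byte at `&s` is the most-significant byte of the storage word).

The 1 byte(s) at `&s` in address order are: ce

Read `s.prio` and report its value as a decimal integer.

-2

[0]=0xce (big-endian) → word 0xce
lvl:2 @ bit 6 → (0xce>>6)&0x3 = 0x3
tag:1 @ bit 5 → (0xce>>5)&0x1 = 0x0
opcode:2 @ bit 3 → (0xce>>3)&0x3 = 0x1
chan:1 @ bit 2 → (0xce>>2)&0x1 = 0x1
prio:2 @ bit 0 → (0xce>>0)&0x3 = 0x2  ←
prio signed 2b, MSB=1: 2 - 4 = -2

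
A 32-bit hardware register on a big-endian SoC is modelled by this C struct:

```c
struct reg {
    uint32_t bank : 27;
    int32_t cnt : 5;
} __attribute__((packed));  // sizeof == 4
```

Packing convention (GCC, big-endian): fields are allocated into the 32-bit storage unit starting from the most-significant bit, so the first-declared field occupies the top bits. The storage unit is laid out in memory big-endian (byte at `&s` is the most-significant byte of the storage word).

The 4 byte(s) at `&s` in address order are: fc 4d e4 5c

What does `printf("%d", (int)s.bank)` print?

[0]=0xfc [1]=0x4d [2]=0xe4 [3]=0x5c (big-endian) → word 0xfc4de45c
bank [5+:27] = (word>>5) & 0x7ffffff = 132280098  ←
cnt [0+:5] = (word>>0) & 0x1f = 28

132280098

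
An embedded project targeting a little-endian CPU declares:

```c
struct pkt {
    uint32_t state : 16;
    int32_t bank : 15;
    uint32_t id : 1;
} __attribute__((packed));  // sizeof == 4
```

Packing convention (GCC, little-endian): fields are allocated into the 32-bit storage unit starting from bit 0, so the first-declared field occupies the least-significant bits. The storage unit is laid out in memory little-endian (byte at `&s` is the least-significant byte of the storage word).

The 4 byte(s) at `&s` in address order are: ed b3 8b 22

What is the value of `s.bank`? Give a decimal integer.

8843

[0]=0xed [1]=0xb3 [2]=0x8b [3]=0x22 (little-endian) → word 0x228bb3ed
state:16 @ bit 0 → (0x228bb3ed>>0)&0xffff = 0xb3ed
bank:15 @ bit 16 → (0x228bb3ed>>16)&0x7fff = 0x228b  ←
id:1 @ bit 31 → (0x228bb3ed>>31)&0x1 = 0x0
bank signed 15b, MSB=0: value = 8843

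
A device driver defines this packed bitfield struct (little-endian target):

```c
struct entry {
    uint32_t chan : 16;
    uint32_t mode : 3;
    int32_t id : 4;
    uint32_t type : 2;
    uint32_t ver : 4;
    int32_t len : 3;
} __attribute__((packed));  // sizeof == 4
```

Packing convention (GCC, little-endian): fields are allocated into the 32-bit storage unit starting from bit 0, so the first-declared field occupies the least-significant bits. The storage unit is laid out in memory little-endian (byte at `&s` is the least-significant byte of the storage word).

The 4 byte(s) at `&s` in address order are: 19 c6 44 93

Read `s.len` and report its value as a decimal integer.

[0]=0x19 [1]=0xc6 [2]=0x44 [3]=0x93 (little-endian) → word 0x9344c619
chan [0+:16] = (word>>0) & 0xffff = 50713
mode [16+:3] = (word>>16) & 0x7 = 4
id [19+:4] = (word>>19) & 0xf = 8
type [23+:2] = (word>>23) & 0x3 = 2
ver [25+:4] = (word>>25) & 0xf = 9
len [29+:3] = (word>>29) & 0x7 = 4  ←
len signed 3b, MSB=1: 4 - 8 = -4

-4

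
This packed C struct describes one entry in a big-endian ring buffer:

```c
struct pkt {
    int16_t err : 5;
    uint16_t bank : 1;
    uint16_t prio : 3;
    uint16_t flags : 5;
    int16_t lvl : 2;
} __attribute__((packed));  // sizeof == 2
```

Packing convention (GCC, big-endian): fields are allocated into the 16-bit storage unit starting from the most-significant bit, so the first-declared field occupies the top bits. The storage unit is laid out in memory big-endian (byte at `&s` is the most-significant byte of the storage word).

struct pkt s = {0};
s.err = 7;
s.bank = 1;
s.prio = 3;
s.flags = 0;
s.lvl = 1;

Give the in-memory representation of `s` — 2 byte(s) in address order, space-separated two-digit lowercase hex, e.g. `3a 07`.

err (5b) val=7 bits=0x7 at bit 11: 0x3800
bank (1b) val=1 bits=0x1 at bit 10: 0x3c00
prio (3b) val=3 bits=0x3 at bit 7: 0x3d80
flags (5b) val=0 bits=0x0 at bit 2: 0x3d80
lvl (2b) val=1 bits=0x1 at bit 0: 0x3d81
word = 0x3d81 → big-endian bytes:
  [0]=0x3d  [1]=0x81

3d 81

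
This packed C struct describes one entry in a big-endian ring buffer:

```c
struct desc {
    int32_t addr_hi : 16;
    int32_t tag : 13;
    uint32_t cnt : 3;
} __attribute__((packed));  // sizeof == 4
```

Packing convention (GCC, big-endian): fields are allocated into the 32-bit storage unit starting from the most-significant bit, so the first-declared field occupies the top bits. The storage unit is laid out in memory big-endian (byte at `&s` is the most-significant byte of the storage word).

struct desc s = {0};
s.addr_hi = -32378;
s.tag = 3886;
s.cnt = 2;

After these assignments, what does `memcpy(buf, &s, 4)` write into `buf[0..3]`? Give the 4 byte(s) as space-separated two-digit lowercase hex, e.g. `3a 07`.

81 86 79 72

addr_hi (16b) val=-32378 bits=0x8186 at bit 16: 0x81860000
tag (13b) val=3886 bits=0xf2e at bit 3: 0x81867970
cnt (3b) val=2 bits=0x2 at bit 0: 0x81867972
word = 0x81867972 → big-endian bytes:
  [0]=0x81  [1]=0x86  [2]=0x79  [3]=0x72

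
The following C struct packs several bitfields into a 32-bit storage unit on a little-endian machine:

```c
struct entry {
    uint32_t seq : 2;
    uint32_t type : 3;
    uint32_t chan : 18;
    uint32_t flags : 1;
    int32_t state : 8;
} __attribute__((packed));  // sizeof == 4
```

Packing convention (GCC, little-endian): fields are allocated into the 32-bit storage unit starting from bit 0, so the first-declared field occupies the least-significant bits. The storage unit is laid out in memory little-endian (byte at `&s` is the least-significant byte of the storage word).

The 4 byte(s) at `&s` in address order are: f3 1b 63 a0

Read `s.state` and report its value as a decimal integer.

[0]=0xf3 [1]=0x1b [2]=0x63 [3]=0xa0 (little-endian) → word 0xa0631bf3
seq [0+:2] = (word>>0) & 0x3 = 3
type [2+:3] = (word>>2) & 0x7 = 4
chan [5+:18] = (word>>5) & 0x3ffff = 202975
flags [23+:1] = (word>>23) & 0x1 = 0
state [24+:8] = (word>>24) & 0xff = 160  ←
state signed 8b, MSB=1: 160 - 256 = -96

-96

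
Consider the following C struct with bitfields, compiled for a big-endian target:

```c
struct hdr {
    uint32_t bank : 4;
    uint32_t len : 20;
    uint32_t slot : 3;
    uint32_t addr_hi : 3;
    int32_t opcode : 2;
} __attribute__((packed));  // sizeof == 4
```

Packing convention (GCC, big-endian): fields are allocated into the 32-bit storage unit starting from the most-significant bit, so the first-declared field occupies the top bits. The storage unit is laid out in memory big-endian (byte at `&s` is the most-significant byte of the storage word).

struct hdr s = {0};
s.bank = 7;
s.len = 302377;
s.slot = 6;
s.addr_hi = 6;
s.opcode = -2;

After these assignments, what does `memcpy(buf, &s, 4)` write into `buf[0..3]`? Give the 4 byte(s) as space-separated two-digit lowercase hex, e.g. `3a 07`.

bank:4 = 7 → 0x7 << 28 → word 0x70000000
len:20 = 302377 → 0x49d29 << 8 → word 0x749d2900
slot:3 = 6 → 0x6 << 5 → word 0x749d29c0
addr_hi:3 = 6 → 0x6 << 2 → word 0x749d29d8
opcode:2 = -2 → 0x2 << 0 → word 0x749d29da
word = 0x749d29da → big-endian bytes:
  [0]=0x74  [1]=0x9d  [2]=0x29  [3]=0xda

74 9d 29 da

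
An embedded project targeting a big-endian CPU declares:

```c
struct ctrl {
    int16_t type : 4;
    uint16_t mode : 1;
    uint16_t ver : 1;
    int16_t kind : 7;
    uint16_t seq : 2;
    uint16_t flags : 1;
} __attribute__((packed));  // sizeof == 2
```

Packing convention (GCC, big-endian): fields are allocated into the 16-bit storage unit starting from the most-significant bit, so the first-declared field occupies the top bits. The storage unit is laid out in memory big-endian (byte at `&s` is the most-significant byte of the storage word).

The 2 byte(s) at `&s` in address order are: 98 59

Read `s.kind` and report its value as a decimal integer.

11

[0]=0x98 [1]=0x59 (big-endian) → word 0x9859
type [12+:4] = (word>>12) & 0xf = 9
mode [11+:1] = (word>>11) & 0x1 = 1
ver [10+:1] = (word>>10) & 0x1 = 0
kind [3+:7] = (word>>3) & 0x7f = 11  ←
seq [1+:2] = (word>>1) & 0x3 = 0
flags [0+:1] = (word>>0) & 0x1 = 1
kind signed 7b, MSB=0: value = 11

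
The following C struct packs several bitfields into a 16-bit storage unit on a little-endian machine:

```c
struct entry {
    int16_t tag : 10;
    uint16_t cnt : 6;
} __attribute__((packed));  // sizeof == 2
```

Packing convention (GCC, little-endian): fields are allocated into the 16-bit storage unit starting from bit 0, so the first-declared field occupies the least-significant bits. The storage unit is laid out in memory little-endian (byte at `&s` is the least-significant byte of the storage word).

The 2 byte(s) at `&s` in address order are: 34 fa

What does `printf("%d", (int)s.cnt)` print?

[0]=0x34 [1]=0xfa (little-endian) → word 0xfa34
tag:10 @ bit 0 → (0xfa34>>0)&0x3ff = 0x234
cnt:6 @ bit 10 → (0xfa34>>10)&0x3f = 0x3e  ←

62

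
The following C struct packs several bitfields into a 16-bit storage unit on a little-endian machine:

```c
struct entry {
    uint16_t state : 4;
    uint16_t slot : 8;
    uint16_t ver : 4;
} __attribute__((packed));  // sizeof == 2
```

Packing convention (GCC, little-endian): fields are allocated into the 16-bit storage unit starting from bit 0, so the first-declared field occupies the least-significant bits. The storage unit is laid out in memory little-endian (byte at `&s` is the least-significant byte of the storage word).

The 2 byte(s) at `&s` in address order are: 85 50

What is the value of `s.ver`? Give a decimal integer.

[0]=0x85 [1]=0x50 (little-endian) → word 0x5085
state:4 @ bit 0 → (0x5085>>0)&0xf = 0x5
slot:8 @ bit 4 → (0x5085>>4)&0xff = 0x8
ver:4 @ bit 12 → (0x5085>>12)&0xf = 0x5  ←

5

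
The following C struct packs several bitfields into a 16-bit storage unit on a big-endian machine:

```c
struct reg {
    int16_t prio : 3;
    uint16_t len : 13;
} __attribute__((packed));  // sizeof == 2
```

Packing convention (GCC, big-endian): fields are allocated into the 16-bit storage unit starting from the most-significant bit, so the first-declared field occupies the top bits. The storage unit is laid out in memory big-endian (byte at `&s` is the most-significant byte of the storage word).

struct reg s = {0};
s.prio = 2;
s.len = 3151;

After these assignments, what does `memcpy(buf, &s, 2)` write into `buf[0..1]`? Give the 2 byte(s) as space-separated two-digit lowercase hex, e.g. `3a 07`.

4c 4f

[13+:3] prio=2 & 0x7 = 0x2; word=0x4000
[0+:13] len=3151 & 0x1fff = 0xc4f; word=0x4c4f
word = 0x4c4f → big-endian bytes:
  [0]=0x4c  [1]=0x4f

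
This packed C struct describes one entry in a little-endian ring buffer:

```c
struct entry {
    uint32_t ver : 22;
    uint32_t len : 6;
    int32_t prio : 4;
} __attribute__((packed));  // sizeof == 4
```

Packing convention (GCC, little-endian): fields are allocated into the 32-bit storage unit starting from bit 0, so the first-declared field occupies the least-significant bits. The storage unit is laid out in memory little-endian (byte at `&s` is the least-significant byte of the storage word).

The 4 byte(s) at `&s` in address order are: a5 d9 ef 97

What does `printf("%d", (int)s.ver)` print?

[0]=0xa5 [1]=0xd9 [2]=0xef [3]=0x97 (little-endian) → word 0x97efd9a5
ver [0+:22] = (word>>0) & 0x3fffff = 3135909  ←
len [22+:6] = (word>>22) & 0x3f = 31
prio [28+:4] = (word>>28) & 0xf = 9

3135909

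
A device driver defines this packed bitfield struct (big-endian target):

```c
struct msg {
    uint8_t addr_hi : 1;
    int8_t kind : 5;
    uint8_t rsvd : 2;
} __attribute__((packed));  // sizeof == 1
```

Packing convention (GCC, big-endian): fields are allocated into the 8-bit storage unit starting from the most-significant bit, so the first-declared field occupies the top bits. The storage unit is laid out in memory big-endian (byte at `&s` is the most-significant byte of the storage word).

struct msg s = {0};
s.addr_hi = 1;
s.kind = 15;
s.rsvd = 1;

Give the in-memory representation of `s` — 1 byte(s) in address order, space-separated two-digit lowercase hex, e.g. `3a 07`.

bd

addr_hi:1 = 1 → 0x1 << 7 → word 0x80
kind:5 = 15 → 0xf << 2 → word 0xbc
rsvd:2 = 1 → 0x1 << 0 → word 0xbd
word = 0xbd → big-endian bytes:
  [0]=0xbd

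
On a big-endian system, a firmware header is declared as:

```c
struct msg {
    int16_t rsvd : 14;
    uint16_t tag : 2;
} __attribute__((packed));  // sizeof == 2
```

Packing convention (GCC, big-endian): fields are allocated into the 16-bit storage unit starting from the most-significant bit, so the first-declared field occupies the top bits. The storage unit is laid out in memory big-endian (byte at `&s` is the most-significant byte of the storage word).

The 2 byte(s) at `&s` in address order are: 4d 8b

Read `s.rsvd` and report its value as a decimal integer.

4962

[0]=0x4d [1]=0x8b (big-endian) → word 0x4d8b
rsvd [2+:14] = (word>>2) & 0x3fff = 4962  ←
tag [0+:2] = (word>>0) & 0x3 = 3
rsvd signed 14b, MSB=0: value = 4962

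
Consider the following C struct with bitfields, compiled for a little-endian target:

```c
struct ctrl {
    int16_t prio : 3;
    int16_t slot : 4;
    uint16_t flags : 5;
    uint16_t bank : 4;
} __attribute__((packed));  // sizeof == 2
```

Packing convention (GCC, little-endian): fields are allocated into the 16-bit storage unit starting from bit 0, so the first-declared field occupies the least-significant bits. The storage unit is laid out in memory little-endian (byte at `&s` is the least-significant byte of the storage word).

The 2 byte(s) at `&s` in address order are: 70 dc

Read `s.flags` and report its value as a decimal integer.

[0]=0x70 [1]=0xdc (little-endian) → word 0xdc70
prio [0+:3] = (word>>0) & 0x7 = 0
slot [3+:4] = (word>>3) & 0xf = 14
flags [7+:5] = (word>>7) & 0x1f = 24  ←
bank [12+:4] = (word>>12) & 0xf = 13

24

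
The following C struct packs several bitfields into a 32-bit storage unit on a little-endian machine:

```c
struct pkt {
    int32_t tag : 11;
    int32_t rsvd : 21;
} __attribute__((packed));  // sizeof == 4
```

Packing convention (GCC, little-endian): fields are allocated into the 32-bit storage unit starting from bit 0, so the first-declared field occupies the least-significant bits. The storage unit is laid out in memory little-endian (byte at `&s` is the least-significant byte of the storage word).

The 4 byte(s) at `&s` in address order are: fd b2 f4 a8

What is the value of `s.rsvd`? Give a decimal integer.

-713066

[0]=0xfd [1]=0xb2 [2]=0xf4 [3]=0xa8 (little-endian) → word 0xa8f4b2fd
tag:11 @ bit 0 → (0xa8f4b2fd>>0)&0x7ff = 0x2fd
rsvd:21 @ bit 11 → (0xa8f4b2fd>>11)&0x1fffff = 0x151e96  ←
rsvd signed 21b, MSB=1: 1384086 - 2097152 = -713066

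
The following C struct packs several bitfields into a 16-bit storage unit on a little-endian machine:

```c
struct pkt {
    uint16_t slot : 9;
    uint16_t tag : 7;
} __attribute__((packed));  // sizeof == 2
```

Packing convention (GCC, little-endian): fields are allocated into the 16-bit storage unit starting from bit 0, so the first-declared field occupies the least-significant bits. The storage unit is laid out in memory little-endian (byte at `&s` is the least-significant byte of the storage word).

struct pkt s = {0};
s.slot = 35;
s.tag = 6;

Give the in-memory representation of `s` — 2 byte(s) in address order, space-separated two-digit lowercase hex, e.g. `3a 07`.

slot:9 = 35 → 0x23 << 0 → word 0x0023
tag:7 = 6 → 0x6 << 9 → word 0x0c23
word = 0x0c23 → little-endian bytes:
  [0]=0x23  [1]=0x0c

23 0c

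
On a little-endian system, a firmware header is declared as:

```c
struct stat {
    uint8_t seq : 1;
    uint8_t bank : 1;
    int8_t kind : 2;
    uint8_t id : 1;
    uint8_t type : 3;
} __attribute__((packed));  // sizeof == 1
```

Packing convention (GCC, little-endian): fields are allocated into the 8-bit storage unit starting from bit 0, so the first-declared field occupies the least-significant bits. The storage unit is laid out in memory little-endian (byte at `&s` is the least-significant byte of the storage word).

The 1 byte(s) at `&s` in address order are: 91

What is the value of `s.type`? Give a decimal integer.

[0]=0x91 (little-endian) → word 0x91
seq:1 @ bit 0 → (0x91>>0)&0x1 = 0x1
bank:1 @ bit 1 → (0x91>>1)&0x1 = 0x0
kind:2 @ bit 2 → (0x91>>2)&0x3 = 0x0
id:1 @ bit 4 → (0x91>>4)&0x1 = 0x1
type:3 @ bit 5 → (0x91>>5)&0x7 = 0x4  ←

4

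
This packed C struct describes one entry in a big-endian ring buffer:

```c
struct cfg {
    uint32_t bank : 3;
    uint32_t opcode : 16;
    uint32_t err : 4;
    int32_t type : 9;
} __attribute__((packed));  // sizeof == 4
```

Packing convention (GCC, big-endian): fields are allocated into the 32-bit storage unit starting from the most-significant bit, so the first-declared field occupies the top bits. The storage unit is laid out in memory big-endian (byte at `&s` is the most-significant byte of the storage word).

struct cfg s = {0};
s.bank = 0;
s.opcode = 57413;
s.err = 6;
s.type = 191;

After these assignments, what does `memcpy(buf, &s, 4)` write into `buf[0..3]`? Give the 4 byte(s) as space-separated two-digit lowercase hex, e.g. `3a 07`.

1c 08 ac bf

[29+:3] bank=0 & 0x7 = 0x0; word=0x00000000
[13+:16] opcode=57413 & 0xffff = 0xe045; word=0x1c08a000
[9+:4] err=6 & 0xf = 0x6; word=0x1c08ac00
[0+:9] type=191 & 0x1ff = 0xbf; word=0x1c08acbf
word = 0x1c08acbf → big-endian bytes:
  [0]=0x1c  [1]=0x08  [2]=0xac  [3]=0xbf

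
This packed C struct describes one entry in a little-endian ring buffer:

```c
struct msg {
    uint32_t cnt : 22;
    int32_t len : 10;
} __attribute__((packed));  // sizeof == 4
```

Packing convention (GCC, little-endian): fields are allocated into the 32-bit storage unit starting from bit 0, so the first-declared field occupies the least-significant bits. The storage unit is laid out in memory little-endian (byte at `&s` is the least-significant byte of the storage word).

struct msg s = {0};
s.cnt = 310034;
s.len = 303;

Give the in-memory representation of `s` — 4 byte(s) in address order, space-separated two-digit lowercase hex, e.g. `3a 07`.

cnt:22 = 310034 → 0x4bb12 << 0 → word 0x0004bb12
len:10 = 303 → 0x12f << 22 → word 0x4bc4bb12
word = 0x4bc4bb12 → little-endian bytes:
  [0]=0x12  [1]=0xbb  [2]=0xc4  [3]=0x4b

12 bb c4 4b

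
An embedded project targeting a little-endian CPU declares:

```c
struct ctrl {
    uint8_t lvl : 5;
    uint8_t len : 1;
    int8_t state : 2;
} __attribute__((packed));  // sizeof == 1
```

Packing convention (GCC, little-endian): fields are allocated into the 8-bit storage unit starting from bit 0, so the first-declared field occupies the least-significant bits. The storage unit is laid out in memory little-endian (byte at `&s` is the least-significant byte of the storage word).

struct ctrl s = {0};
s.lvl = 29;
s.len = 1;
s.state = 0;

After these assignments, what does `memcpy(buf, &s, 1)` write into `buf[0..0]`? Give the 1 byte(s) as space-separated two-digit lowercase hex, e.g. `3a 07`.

[0+:5] lvl=29 & 0x1f = 0x1d; word=0x1d
[5+:1] len=1 & 0x1 = 0x1; word=0x3d
[6+:2] state=0 & 0x3 = 0x0; word=0x3d
word = 0x3d → little-endian bytes:
  [0]=0x3d

3d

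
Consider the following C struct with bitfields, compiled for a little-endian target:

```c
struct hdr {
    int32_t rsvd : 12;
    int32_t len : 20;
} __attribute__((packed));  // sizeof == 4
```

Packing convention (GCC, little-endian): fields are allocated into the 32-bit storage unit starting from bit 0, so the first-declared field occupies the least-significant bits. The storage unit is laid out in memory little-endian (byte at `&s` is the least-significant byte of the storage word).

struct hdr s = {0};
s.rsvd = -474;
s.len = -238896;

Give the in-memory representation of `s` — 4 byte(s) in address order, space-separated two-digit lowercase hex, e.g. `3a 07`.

26 0e ad c5

rsvd (12b) val=-474 bits=0xe26 at bit 0: 0x00000e26
len (20b) val=-238896 bits=0xc5ad0 at bit 12: 0xc5ad0e26
word = 0xc5ad0e26 → little-endian bytes:
  [0]=0x26  [1]=0x0e  [2]=0xad  [3]=0xc5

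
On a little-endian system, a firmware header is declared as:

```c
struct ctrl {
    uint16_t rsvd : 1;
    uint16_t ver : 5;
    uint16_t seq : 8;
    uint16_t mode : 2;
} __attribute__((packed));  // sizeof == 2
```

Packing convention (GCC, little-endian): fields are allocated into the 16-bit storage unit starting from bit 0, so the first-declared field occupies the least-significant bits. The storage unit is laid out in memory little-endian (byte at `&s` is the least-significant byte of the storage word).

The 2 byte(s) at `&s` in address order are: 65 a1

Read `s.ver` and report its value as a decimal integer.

18

[0]=0x65 [1]=0xa1 (little-endian) → word 0xa165
rsvd [0+:1] = (word>>0) & 0x1 = 1
ver [1+:5] = (word>>1) & 0x1f = 18  ←
seq [6+:8] = (word>>6) & 0xff = 133
mode [14+:2] = (word>>14) & 0x3 = 2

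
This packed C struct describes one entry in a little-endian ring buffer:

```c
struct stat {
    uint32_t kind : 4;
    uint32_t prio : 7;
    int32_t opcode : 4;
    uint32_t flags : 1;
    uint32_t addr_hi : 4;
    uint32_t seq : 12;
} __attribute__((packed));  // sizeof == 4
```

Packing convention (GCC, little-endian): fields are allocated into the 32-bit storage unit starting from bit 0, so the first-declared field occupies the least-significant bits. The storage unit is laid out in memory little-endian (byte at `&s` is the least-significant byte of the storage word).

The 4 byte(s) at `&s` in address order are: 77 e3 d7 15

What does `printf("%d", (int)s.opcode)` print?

-4

[0]=0x77 [1]=0xe3 [2]=0xd7 [3]=0x15 (little-endian) → word 0x15d7e377
kind:4 @ bit 0 → (0x15d7e377>>0)&0xf = 0x7
prio:7 @ bit 4 → (0x15d7e377>>4)&0x7f = 0x37
opcode:4 @ bit 11 → (0x15d7e377>>11)&0xf = 0xc  ←
flags:1 @ bit 15 → (0x15d7e377>>15)&0x1 = 0x1
addr_hi:4 @ bit 16 → (0x15d7e377>>16)&0xf = 0x7
seq:12 @ bit 20 → (0x15d7e377>>20)&0xfff = 0x15d
opcode signed 4b, MSB=1: 12 - 16 = -4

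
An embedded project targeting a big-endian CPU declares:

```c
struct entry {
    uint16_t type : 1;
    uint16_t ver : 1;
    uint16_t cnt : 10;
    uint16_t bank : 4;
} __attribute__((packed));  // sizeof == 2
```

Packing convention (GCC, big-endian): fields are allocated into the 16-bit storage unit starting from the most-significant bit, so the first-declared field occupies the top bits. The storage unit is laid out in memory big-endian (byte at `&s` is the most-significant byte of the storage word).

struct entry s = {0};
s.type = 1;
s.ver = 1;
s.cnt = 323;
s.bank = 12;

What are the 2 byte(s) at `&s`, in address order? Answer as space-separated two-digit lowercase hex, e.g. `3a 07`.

type:1 = 1 → 0x1 << 15 → word 0x8000
ver:1 = 1 → 0x1 << 14 → word 0xc000
cnt:10 = 323 → 0x143 << 4 → word 0xd430
bank:4 = 12 → 0xc << 0 → word 0xd43c
word = 0xd43c → big-endian bytes:
  [0]=0xd4  [1]=0x3c

d4 3c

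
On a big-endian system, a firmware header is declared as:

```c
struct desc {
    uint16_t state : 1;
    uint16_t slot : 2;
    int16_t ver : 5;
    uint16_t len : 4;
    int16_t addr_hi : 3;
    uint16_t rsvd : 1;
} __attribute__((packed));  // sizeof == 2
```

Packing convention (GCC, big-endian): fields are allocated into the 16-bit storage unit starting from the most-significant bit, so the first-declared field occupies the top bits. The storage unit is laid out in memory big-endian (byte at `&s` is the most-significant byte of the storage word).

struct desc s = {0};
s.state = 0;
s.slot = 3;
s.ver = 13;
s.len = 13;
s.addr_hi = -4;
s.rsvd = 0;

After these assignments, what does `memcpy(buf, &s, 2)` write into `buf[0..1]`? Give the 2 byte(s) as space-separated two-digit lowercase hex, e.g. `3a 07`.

6d d8

[15+:1] state=0 & 0x1 = 0x0; word=0x0000
[13+:2] slot=3 & 0x3 = 0x3; word=0x6000
[8+:5] ver=13 & 0x1f = 0xd; word=0x6d00
[4+:4] len=13 & 0xf = 0xd; word=0x6dd0
[1+:3] addr_hi=-4 & 0x7 = 0x4; word=0x6dd8
[0+:1] rsvd=0 & 0x1 = 0x0; word=0x6dd8
word = 0x6dd8 → big-endian bytes:
  [0]=0x6d  [1]=0xd8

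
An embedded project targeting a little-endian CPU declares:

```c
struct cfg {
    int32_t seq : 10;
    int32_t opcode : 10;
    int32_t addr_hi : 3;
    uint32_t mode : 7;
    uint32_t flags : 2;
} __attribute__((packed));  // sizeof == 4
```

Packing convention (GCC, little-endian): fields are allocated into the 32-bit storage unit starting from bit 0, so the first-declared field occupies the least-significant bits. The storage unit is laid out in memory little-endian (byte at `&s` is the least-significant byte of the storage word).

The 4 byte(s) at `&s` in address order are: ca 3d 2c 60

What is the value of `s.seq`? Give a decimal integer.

458

[0]=0xca [1]=0x3d [2]=0x2c [3]=0x60 (little-endian) → word 0x602c3dca
seq [0+:10] = (word>>0) & 0x3ff = 458  ←
opcode [10+:10] = (word>>10) & 0x3ff = 783
addr_hi [20+:3] = (word>>20) & 0x7 = 2
mode [23+:7] = (word>>23) & 0x7f = 64
flags [30+:2] = (word>>30) & 0x3 = 1
seq signed 10b, MSB=0: value = 458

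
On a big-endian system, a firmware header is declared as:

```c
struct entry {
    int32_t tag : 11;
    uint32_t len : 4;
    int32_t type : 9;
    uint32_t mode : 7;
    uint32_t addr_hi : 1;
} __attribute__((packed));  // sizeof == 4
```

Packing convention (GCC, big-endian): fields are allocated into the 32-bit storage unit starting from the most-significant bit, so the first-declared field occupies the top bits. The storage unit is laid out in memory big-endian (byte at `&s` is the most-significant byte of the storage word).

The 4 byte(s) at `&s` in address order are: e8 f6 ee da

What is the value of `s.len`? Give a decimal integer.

11

[0]=0xe8 [1]=0xf6 [2]=0xee [3]=0xda (big-endian) → word 0xe8f6eeda
tag [21+:11] = (word>>21) & 0x7ff = 1863
len [17+:4] = (word>>17) & 0xf = 11  ←
type [8+:9] = (word>>8) & 0x1ff = 238
mode [1+:7] = (word>>1) & 0x7f = 109
addr_hi [0+:1] = (word>>0) & 0x1 = 0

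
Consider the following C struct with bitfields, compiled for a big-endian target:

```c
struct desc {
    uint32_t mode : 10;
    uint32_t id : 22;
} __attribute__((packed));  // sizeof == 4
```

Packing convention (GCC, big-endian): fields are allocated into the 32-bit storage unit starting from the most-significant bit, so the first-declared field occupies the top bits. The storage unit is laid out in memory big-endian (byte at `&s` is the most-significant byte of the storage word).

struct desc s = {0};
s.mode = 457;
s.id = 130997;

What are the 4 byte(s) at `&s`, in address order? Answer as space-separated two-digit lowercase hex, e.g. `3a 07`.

72 41 ff b5

mode:10 = 457 → 0x1c9 << 22 → word 0x72400000
id:22 = 130997 → 0x1ffb5 << 0 → word 0x7241ffb5
word = 0x7241ffb5 → big-endian bytes:
  [0]=0x72  [1]=0x41  [2]=0xff  [3]=0xb5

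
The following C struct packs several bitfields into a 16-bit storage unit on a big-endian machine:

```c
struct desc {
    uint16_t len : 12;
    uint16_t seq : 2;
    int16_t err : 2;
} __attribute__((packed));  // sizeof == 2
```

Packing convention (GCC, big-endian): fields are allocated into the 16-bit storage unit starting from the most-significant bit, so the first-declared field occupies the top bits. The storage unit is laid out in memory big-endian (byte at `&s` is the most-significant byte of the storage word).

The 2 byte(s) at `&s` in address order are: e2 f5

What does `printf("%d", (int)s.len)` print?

3631

[0]=0xe2 [1]=0xf5 (big-endian) → word 0xe2f5
len:12 @ bit 4 → (0xe2f5>>4)&0xfff = 0xe2f  ←
seq:2 @ bit 2 → (0xe2f5>>2)&0x3 = 0x1
err:2 @ bit 0 → (0xe2f5>>0)&0x3 = 0x1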